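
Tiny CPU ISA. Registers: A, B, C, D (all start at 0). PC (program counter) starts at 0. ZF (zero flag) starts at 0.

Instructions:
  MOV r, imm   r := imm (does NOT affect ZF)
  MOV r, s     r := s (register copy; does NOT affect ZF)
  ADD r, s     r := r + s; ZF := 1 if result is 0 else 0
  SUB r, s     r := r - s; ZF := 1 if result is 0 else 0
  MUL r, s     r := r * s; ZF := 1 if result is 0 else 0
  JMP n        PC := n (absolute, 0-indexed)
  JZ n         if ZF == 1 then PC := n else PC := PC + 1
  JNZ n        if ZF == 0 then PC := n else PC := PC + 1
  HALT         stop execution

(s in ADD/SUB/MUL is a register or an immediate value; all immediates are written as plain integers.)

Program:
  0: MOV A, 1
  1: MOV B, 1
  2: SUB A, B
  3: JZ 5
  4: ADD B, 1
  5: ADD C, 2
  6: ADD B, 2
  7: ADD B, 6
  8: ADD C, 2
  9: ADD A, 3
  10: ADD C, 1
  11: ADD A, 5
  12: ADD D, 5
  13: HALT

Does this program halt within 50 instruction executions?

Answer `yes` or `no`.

Answer: yes

Derivation:
Step 1: PC=0 exec 'MOV A, 1'. After: A=1 B=0 C=0 D=0 ZF=0 PC=1
Step 2: PC=1 exec 'MOV B, 1'. After: A=1 B=1 C=0 D=0 ZF=0 PC=2
Step 3: PC=2 exec 'SUB A, B'. After: A=0 B=1 C=0 D=0 ZF=1 PC=3
Step 4: PC=3 exec 'JZ 5'. After: A=0 B=1 C=0 D=0 ZF=1 PC=5
Step 5: PC=5 exec 'ADD C, 2'. After: A=0 B=1 C=2 D=0 ZF=0 PC=6
Step 6: PC=6 exec 'ADD B, 2'. After: A=0 B=3 C=2 D=0 ZF=0 PC=7
Step 7: PC=7 exec 'ADD B, 6'. After: A=0 B=9 C=2 D=0 ZF=0 PC=8
Step 8: PC=8 exec 'ADD C, 2'. After: A=0 B=9 C=4 D=0 ZF=0 PC=9
Step 9: PC=9 exec 'ADD A, 3'. After: A=3 B=9 C=4 D=0 ZF=0 PC=10
Step 10: PC=10 exec 'ADD C, 1'. After: A=3 B=9 C=5 D=0 ZF=0 PC=11
Step 11: PC=11 exec 'ADD A, 5'. After: A=8 B=9 C=5 D=0 ZF=0 PC=12
Step 12: PC=12 exec 'ADD D, 5'. After: A=8 B=9 C=5 D=5 ZF=0 PC=13
Step 13: PC=13 exec 'HALT'. After: A=8 B=9 C=5 D=5 ZF=0 PC=13 HALTED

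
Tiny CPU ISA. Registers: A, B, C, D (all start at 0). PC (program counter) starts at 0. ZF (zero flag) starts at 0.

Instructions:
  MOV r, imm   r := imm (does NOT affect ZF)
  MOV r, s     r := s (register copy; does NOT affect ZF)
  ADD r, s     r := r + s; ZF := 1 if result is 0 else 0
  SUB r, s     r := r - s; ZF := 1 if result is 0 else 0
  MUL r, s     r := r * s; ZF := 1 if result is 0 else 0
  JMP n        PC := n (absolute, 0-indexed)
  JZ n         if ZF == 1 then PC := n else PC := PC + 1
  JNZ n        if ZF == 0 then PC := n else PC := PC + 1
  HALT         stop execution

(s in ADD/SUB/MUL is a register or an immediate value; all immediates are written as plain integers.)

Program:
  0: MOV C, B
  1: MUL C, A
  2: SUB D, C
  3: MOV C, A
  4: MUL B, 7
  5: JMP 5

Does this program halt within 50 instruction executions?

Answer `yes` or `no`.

Step 1: PC=0 exec 'MOV C, B'. After: A=0 B=0 C=0 D=0 ZF=0 PC=1
Step 2: PC=1 exec 'MUL C, A'. After: A=0 B=0 C=0 D=0 ZF=1 PC=2
Step 3: PC=2 exec 'SUB D, C'. After: A=0 B=0 C=0 D=0 ZF=1 PC=3
Step 4: PC=3 exec 'MOV C, A'. After: A=0 B=0 C=0 D=0 ZF=1 PC=4
Step 5: PC=4 exec 'MUL B, 7'. After: A=0 B=0 C=0 D=0 ZF=1 PC=5
Step 6: PC=5 exec 'JMP 5'. After: A=0 B=0 C=0 D=0 ZF=1 PC=5
State after step 6 equals state after step 5: the program is in a cycle of length 1 and will never halt.

Answer: no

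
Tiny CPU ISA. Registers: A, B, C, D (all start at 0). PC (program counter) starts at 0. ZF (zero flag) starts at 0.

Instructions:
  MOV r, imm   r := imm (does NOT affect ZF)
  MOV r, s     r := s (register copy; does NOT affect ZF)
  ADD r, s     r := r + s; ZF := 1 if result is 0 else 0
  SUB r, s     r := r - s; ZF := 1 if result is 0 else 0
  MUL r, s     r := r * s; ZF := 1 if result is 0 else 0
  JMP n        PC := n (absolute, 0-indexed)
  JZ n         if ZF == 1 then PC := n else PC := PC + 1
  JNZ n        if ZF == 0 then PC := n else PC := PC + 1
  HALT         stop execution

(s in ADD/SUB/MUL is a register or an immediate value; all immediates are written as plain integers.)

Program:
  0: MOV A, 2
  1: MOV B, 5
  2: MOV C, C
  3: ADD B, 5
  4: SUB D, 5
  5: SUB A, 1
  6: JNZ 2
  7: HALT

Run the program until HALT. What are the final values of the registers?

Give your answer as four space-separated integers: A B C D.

Answer: 0 15 0 -10

Derivation:
Step 1: PC=0 exec 'MOV A, 2'. After: A=2 B=0 C=0 D=0 ZF=0 PC=1
Step 2: PC=1 exec 'MOV B, 5'. After: A=2 B=5 C=0 D=0 ZF=0 PC=2
Step 3: PC=2 exec 'MOV C, C'. After: A=2 B=5 C=0 D=0 ZF=0 PC=3
Step 4: PC=3 exec 'ADD B, 5'. After: A=2 B=10 C=0 D=0 ZF=0 PC=4
Step 5: PC=4 exec 'SUB D, 5'. After: A=2 B=10 C=0 D=-5 ZF=0 PC=5
Step 6: PC=5 exec 'SUB A, 1'. After: A=1 B=10 C=0 D=-5 ZF=0 PC=6
Step 7: PC=6 exec 'JNZ 2'. After: A=1 B=10 C=0 D=-5 ZF=0 PC=2
Step 8: PC=2 exec 'MOV C, C'. After: A=1 B=10 C=0 D=-5 ZF=0 PC=3
Step 9: PC=3 exec 'ADD B, 5'. After: A=1 B=15 C=0 D=-5 ZF=0 PC=4
Step 10: PC=4 exec 'SUB D, 5'. After: A=1 B=15 C=0 D=-10 ZF=0 PC=5
Step 11: PC=5 exec 'SUB A, 1'. After: A=0 B=15 C=0 D=-10 ZF=1 PC=6
Step 12: PC=6 exec 'JNZ 2'. After: A=0 B=15 C=0 D=-10 ZF=1 PC=7
Step 13: PC=7 exec 'HALT'. After: A=0 B=15 C=0 D=-10 ZF=1 PC=7 HALTED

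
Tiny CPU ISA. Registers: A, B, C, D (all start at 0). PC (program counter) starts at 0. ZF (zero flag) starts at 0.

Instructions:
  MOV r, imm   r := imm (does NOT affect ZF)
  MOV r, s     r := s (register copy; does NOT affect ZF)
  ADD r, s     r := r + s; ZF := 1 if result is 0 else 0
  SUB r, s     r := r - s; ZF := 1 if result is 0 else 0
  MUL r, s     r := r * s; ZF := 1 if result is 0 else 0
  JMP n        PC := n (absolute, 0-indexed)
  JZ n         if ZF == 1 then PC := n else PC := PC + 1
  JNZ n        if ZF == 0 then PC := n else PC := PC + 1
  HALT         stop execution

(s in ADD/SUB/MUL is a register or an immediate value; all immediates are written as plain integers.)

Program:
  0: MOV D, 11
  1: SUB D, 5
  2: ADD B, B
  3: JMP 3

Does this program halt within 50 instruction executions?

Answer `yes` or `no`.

Answer: no

Derivation:
Step 1: PC=0 exec 'MOV D, 11'. After: A=0 B=0 C=0 D=11 ZF=0 PC=1
Step 2: PC=1 exec 'SUB D, 5'. After: A=0 B=0 C=0 D=6 ZF=0 PC=2
Step 3: PC=2 exec 'ADD B, B'. After: A=0 B=0 C=0 D=6 ZF=1 PC=3
Step 4: PC=3 exec 'JMP 3'. After: A=0 B=0 C=0 D=6 ZF=1 PC=3
State after step 4 equals state after step 3: the program is in a cycle of length 1 and will never halt.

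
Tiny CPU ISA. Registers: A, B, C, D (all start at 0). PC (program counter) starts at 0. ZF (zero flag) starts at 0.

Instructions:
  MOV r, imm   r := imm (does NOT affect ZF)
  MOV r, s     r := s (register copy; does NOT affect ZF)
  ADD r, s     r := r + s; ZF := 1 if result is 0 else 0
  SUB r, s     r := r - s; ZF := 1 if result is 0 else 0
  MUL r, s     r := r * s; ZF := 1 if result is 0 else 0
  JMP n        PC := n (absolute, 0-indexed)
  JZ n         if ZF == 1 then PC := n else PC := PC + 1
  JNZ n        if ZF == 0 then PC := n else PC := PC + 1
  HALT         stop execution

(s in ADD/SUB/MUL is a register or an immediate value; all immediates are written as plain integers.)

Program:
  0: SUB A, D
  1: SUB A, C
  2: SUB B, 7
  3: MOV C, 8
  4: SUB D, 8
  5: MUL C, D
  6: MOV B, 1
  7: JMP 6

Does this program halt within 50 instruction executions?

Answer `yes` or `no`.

Answer: no

Derivation:
Step 1: PC=0 exec 'SUB A, D'. After: A=0 B=0 C=0 D=0 ZF=1 PC=1
Step 2: PC=1 exec 'SUB A, C'. After: A=0 B=0 C=0 D=0 ZF=1 PC=2
Step 3: PC=2 exec 'SUB B, 7'. After: A=0 B=-7 C=0 D=0 ZF=0 PC=3
Step 4: PC=3 exec 'MOV C, 8'. After: A=0 B=-7 C=8 D=0 ZF=0 PC=4
Step 5: PC=4 exec 'SUB D, 8'. After: A=0 B=-7 C=8 D=-8 ZF=0 PC=5
Step 6: PC=5 exec 'MUL C, D'. After: A=0 B=-7 C=-64 D=-8 ZF=0 PC=6
Step 7: PC=6 exec 'MOV B, 1'. After: A=0 B=1 C=-64 D=-8 ZF=0 PC=7
Step 8: PC=7 exec 'JMP 6'. After: A=0 B=1 C=-64 D=-8 ZF=0 PC=6
Step 9: PC=6 exec 'MOV B, 1'. After: A=0 B=1 C=-64 D=-8 ZF=0 PC=7
State after step 9 equals state after step 7: the program is in a cycle of length 2 and will never halt.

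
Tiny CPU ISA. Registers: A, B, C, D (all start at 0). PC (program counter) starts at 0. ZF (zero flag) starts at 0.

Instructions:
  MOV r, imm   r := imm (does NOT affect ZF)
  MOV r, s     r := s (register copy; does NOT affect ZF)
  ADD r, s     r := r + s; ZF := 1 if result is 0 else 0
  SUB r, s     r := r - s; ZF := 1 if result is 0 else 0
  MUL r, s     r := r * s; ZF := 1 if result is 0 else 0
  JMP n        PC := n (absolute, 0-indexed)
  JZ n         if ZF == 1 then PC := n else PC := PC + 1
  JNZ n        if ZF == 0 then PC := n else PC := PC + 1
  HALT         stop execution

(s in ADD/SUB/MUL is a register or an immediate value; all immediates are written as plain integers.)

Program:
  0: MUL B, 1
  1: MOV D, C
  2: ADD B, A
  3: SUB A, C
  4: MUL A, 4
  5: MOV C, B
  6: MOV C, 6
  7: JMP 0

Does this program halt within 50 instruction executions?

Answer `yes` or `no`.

Step 1: PC=0 exec 'MUL B, 1'. After: A=0 B=0 C=0 D=0 ZF=1 PC=1
Step 2: PC=1 exec 'MOV D, C'. After: A=0 B=0 C=0 D=0 ZF=1 PC=2
Step 3: PC=2 exec 'ADD B, A'. After: A=0 B=0 C=0 D=0 ZF=1 PC=3
Step 4: PC=3 exec 'SUB A, C'. After: A=0 B=0 C=0 D=0 ZF=1 PC=4
Step 5: PC=4 exec 'MUL A, 4'. After: A=0 B=0 C=0 D=0 ZF=1 PC=5
Step 6: PC=5 exec 'MOV C, B'. After: A=0 B=0 C=0 D=0 ZF=1 PC=6
Step 7: PC=6 exec 'MOV C, 6'. After: A=0 B=0 C=6 D=0 ZF=1 PC=7
Step 8: PC=7 exec 'JMP 0'. After: A=0 B=0 C=6 D=0 ZF=1 PC=0
Step 9: PC=0 exec 'MUL B, 1'. After: A=0 B=0 C=6 D=0 ZF=1 PC=1
Step 10: PC=1 exec 'MOV D, C'. After: A=0 B=0 C=6 D=6 ZF=1 PC=2
Step 11: PC=2 exec 'ADD B, A'. After: A=0 B=0 C=6 D=6 ZF=1 PC=3
Step 12: PC=3 exec 'SUB A, C'. After: A=-6 B=0 C=6 D=6 ZF=0 PC=4
Step 13: PC=4 exec 'MUL A, 4'. After: A=-24 B=0 C=6 D=6 ZF=0 PC=5
Step 14: PC=5 exec 'MOV C, B'. After: A=-24 B=0 C=0 D=6 ZF=0 PC=6
Step 15: PC=6 exec 'MOV C, 6'. After: A=-24 B=0 C=6 D=6 ZF=0 PC=7
After 50 steps: not halted. PC revisits the same instructions with no path to HALT; will never halt.

Answer: no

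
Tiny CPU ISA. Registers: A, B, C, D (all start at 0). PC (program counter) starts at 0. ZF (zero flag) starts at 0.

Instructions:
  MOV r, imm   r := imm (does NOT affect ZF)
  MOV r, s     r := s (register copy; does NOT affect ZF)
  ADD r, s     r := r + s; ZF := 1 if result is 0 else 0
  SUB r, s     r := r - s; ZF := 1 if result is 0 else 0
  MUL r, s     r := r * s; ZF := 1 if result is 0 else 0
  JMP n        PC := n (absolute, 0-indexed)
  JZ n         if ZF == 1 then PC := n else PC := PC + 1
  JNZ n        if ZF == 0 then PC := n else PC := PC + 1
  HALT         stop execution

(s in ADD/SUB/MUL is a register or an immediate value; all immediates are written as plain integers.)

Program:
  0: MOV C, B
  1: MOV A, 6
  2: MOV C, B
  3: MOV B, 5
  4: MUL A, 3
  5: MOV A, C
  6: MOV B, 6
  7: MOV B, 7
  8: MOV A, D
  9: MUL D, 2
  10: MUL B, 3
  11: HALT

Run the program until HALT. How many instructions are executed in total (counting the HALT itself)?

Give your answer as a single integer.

Step 1: PC=0 exec 'MOV C, B'. After: A=0 B=0 C=0 D=0 ZF=0 PC=1
Step 2: PC=1 exec 'MOV A, 6'. After: A=6 B=0 C=0 D=0 ZF=0 PC=2
Step 3: PC=2 exec 'MOV C, B'. After: A=6 B=0 C=0 D=0 ZF=0 PC=3
Step 4: PC=3 exec 'MOV B, 5'. After: A=6 B=5 C=0 D=0 ZF=0 PC=4
Step 5: PC=4 exec 'MUL A, 3'. After: A=18 B=5 C=0 D=0 ZF=0 PC=5
Step 6: PC=5 exec 'MOV A, C'. After: A=0 B=5 C=0 D=0 ZF=0 PC=6
Step 7: PC=6 exec 'MOV B, 6'. After: A=0 B=6 C=0 D=0 ZF=0 PC=7
Step 8: PC=7 exec 'MOV B, 7'. After: A=0 B=7 C=0 D=0 ZF=0 PC=8
Step 9: PC=8 exec 'MOV A, D'. After: A=0 B=7 C=0 D=0 ZF=0 PC=9
Step 10: PC=9 exec 'MUL D, 2'. After: A=0 B=7 C=0 D=0 ZF=1 PC=10
Step 11: PC=10 exec 'MUL B, 3'. After: A=0 B=21 C=0 D=0 ZF=0 PC=11
Step 12: PC=11 exec 'HALT'. After: A=0 B=21 C=0 D=0 ZF=0 PC=11 HALTED
Total instructions executed: 12

Answer: 12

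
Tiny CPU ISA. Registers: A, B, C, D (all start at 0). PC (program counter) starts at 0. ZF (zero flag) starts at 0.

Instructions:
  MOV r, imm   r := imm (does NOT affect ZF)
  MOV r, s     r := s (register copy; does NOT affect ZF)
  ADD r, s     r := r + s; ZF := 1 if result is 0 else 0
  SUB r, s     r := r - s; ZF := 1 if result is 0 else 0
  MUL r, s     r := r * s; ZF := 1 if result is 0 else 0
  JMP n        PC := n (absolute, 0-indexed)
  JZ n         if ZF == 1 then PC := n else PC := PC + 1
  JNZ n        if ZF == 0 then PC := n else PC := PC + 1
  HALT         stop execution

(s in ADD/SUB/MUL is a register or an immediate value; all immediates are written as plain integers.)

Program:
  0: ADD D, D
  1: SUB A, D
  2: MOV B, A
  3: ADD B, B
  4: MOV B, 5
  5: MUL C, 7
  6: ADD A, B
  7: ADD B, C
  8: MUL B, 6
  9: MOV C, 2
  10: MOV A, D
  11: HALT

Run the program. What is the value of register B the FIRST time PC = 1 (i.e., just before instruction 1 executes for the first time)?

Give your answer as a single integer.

Step 1: PC=0 exec 'ADD D, D'. After: A=0 B=0 C=0 D=0 ZF=1 PC=1
First time PC=1: B=0

0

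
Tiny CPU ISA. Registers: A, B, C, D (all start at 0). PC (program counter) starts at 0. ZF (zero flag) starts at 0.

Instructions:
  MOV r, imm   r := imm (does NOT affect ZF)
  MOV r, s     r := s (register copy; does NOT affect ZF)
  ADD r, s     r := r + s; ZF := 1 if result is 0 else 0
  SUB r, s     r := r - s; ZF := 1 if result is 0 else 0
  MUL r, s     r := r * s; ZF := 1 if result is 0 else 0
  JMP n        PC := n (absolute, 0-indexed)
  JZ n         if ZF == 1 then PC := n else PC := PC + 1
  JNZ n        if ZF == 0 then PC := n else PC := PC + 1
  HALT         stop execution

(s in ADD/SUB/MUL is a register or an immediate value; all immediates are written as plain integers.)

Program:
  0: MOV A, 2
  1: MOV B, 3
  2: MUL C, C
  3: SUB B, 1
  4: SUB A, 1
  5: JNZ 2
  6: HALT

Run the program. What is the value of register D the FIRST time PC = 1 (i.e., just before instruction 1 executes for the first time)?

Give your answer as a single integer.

Step 1: PC=0 exec 'MOV A, 2'. After: A=2 B=0 C=0 D=0 ZF=0 PC=1
First time PC=1: D=0

0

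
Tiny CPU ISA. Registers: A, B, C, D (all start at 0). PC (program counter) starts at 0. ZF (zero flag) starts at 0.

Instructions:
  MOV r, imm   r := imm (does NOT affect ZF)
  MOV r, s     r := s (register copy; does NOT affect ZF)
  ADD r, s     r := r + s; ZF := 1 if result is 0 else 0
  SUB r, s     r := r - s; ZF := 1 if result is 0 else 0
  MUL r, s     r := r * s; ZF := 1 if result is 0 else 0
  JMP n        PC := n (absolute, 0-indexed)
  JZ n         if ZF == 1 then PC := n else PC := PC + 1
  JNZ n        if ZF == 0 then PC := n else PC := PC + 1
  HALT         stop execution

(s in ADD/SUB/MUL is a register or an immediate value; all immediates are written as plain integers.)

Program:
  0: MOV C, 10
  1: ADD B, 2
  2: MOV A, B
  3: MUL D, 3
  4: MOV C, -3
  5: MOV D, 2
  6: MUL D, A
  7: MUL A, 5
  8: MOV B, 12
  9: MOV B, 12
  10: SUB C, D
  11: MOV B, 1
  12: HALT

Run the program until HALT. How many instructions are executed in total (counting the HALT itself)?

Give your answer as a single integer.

Answer: 13

Derivation:
Step 1: PC=0 exec 'MOV C, 10'. After: A=0 B=0 C=10 D=0 ZF=0 PC=1
Step 2: PC=1 exec 'ADD B, 2'. After: A=0 B=2 C=10 D=0 ZF=0 PC=2
Step 3: PC=2 exec 'MOV A, B'. After: A=2 B=2 C=10 D=0 ZF=0 PC=3
Step 4: PC=3 exec 'MUL D, 3'. After: A=2 B=2 C=10 D=0 ZF=1 PC=4
Step 5: PC=4 exec 'MOV C, -3'. After: A=2 B=2 C=-3 D=0 ZF=1 PC=5
Step 6: PC=5 exec 'MOV D, 2'. After: A=2 B=2 C=-3 D=2 ZF=1 PC=6
Step 7: PC=6 exec 'MUL D, A'. After: A=2 B=2 C=-3 D=4 ZF=0 PC=7
Step 8: PC=7 exec 'MUL A, 5'. After: A=10 B=2 C=-3 D=4 ZF=0 PC=8
Step 9: PC=8 exec 'MOV B, 12'. After: A=10 B=12 C=-3 D=4 ZF=0 PC=9
Step 10: PC=9 exec 'MOV B, 12'. After: A=10 B=12 C=-3 D=4 ZF=0 PC=10
Step 11: PC=10 exec 'SUB C, D'. After: A=10 B=12 C=-7 D=4 ZF=0 PC=11
Step 12: PC=11 exec 'MOV B, 1'. After: A=10 B=1 C=-7 D=4 ZF=0 PC=12
Step 13: PC=12 exec 'HALT'. After: A=10 B=1 C=-7 D=4 ZF=0 PC=12 HALTED
Total instructions executed: 13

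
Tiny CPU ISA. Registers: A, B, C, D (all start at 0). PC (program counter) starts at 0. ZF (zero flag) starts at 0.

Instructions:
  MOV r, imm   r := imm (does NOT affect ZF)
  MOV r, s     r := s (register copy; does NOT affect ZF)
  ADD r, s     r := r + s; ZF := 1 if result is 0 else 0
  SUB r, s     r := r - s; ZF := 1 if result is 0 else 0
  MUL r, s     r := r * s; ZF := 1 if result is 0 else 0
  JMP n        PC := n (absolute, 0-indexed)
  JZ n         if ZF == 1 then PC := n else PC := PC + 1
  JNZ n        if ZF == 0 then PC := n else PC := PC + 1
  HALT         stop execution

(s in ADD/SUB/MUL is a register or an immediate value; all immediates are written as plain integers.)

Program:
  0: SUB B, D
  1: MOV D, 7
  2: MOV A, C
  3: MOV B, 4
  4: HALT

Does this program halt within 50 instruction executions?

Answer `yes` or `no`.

Step 1: PC=0 exec 'SUB B, D'. After: A=0 B=0 C=0 D=0 ZF=1 PC=1
Step 2: PC=1 exec 'MOV D, 7'. After: A=0 B=0 C=0 D=7 ZF=1 PC=2
Step 3: PC=2 exec 'MOV A, C'. After: A=0 B=0 C=0 D=7 ZF=1 PC=3
Step 4: PC=3 exec 'MOV B, 4'. After: A=0 B=4 C=0 D=7 ZF=1 PC=4
Step 5: PC=4 exec 'HALT'. After: A=0 B=4 C=0 D=7 ZF=1 PC=4 HALTED

Answer: yes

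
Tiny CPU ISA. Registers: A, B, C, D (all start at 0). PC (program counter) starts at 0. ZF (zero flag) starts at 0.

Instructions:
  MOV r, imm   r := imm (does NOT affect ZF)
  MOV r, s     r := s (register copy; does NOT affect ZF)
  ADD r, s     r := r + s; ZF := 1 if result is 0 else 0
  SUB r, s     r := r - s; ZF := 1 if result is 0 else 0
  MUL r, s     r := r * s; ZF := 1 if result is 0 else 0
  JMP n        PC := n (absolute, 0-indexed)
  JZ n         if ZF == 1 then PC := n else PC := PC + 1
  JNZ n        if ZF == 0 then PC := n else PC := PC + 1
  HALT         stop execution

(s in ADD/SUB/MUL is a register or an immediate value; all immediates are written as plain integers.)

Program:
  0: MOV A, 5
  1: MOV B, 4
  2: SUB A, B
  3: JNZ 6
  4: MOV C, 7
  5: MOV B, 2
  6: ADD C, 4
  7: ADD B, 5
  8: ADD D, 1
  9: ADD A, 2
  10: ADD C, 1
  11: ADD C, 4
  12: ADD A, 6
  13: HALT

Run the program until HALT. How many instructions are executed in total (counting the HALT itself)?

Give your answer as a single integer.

Answer: 12

Derivation:
Step 1: PC=0 exec 'MOV A, 5'. After: A=5 B=0 C=0 D=0 ZF=0 PC=1
Step 2: PC=1 exec 'MOV B, 4'. After: A=5 B=4 C=0 D=0 ZF=0 PC=2
Step 3: PC=2 exec 'SUB A, B'. After: A=1 B=4 C=0 D=0 ZF=0 PC=3
Step 4: PC=3 exec 'JNZ 6'. After: A=1 B=4 C=0 D=0 ZF=0 PC=6
Step 5: PC=6 exec 'ADD C, 4'. After: A=1 B=4 C=4 D=0 ZF=0 PC=7
Step 6: PC=7 exec 'ADD B, 5'. After: A=1 B=9 C=4 D=0 ZF=0 PC=8
Step 7: PC=8 exec 'ADD D, 1'. After: A=1 B=9 C=4 D=1 ZF=0 PC=9
Step 8: PC=9 exec 'ADD A, 2'. After: A=3 B=9 C=4 D=1 ZF=0 PC=10
Step 9: PC=10 exec 'ADD C, 1'. After: A=3 B=9 C=5 D=1 ZF=0 PC=11
Step 10: PC=11 exec 'ADD C, 4'. After: A=3 B=9 C=9 D=1 ZF=0 PC=12
Step 11: PC=12 exec 'ADD A, 6'. After: A=9 B=9 C=9 D=1 ZF=0 PC=13
Step 12: PC=13 exec 'HALT'. After: A=9 B=9 C=9 D=1 ZF=0 PC=13 HALTED
Total instructions executed: 12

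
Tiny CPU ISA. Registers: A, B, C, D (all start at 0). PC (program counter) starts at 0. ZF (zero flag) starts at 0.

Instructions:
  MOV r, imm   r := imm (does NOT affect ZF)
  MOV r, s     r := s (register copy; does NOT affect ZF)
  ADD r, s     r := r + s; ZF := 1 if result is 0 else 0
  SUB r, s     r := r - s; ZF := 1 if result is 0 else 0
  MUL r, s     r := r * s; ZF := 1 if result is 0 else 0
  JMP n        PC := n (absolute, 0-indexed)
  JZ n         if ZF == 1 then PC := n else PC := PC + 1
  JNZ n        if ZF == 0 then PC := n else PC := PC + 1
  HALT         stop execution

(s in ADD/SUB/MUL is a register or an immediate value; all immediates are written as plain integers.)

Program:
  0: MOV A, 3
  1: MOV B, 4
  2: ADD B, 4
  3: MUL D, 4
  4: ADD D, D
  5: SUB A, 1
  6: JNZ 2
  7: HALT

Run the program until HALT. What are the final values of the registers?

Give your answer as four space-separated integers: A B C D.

Step 1: PC=0 exec 'MOV A, 3'. After: A=3 B=0 C=0 D=0 ZF=0 PC=1
Step 2: PC=1 exec 'MOV B, 4'. After: A=3 B=4 C=0 D=0 ZF=0 PC=2
Step 3: PC=2 exec 'ADD B, 4'. After: A=3 B=8 C=0 D=0 ZF=0 PC=3
Step 4: PC=3 exec 'MUL D, 4'. After: A=3 B=8 C=0 D=0 ZF=1 PC=4
Step 5: PC=4 exec 'ADD D, D'. After: A=3 B=8 C=0 D=0 ZF=1 PC=5
Step 6: PC=5 exec 'SUB A, 1'. After: A=2 B=8 C=0 D=0 ZF=0 PC=6
Step 7: PC=6 exec 'JNZ 2'. After: A=2 B=8 C=0 D=0 ZF=0 PC=2
Step 8: PC=2 exec 'ADD B, 4'. After: A=2 B=12 C=0 D=0 ZF=0 PC=3
Step 9: PC=3 exec 'MUL D, 4'. After: A=2 B=12 C=0 D=0 ZF=1 PC=4
Step 10: PC=4 exec 'ADD D, D'. After: A=2 B=12 C=0 D=0 ZF=1 PC=5
Step 11: PC=5 exec 'SUB A, 1'. After: A=1 B=12 C=0 D=0 ZF=0 PC=6
Step 12: PC=6 exec 'JNZ 2'. After: A=1 B=12 C=0 D=0 ZF=0 PC=2
Step 13: PC=2 exec 'ADD B, 4'. After: A=1 B=16 C=0 D=0 ZF=0 PC=3
Step 14: PC=3 exec 'MUL D, 4'. After: A=1 B=16 C=0 D=0 ZF=1 PC=4
Step 15: PC=4 exec 'ADD D, D'. After: A=1 B=16 C=0 D=0 ZF=1 PC=5
Step 16: PC=5 exec 'SUB A, 1'. After: A=0 B=16 C=0 D=0 ZF=1 PC=6
Step 17: PC=6 exec 'JNZ 2'. After: A=0 B=16 C=0 D=0 ZF=1 PC=7
Step 18: PC=7 exec 'HALT'. After: A=0 B=16 C=0 D=0 ZF=1 PC=7 HALTED

Answer: 0 16 0 0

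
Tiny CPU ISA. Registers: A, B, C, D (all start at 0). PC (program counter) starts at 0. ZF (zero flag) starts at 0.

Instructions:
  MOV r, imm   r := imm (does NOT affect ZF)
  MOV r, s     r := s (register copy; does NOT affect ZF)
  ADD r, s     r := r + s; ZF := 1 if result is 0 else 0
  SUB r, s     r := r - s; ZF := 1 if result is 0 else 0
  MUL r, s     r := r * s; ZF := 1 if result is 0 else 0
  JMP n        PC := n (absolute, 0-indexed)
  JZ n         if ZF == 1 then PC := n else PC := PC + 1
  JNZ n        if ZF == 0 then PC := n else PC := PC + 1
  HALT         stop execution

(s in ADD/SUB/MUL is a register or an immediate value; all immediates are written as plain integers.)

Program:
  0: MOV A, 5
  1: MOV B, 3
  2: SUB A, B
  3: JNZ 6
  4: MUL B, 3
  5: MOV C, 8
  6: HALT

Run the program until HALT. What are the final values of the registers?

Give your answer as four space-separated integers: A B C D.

Step 1: PC=0 exec 'MOV A, 5'. After: A=5 B=0 C=0 D=0 ZF=0 PC=1
Step 2: PC=1 exec 'MOV B, 3'. After: A=5 B=3 C=0 D=0 ZF=0 PC=2
Step 3: PC=2 exec 'SUB A, B'. After: A=2 B=3 C=0 D=0 ZF=0 PC=3
Step 4: PC=3 exec 'JNZ 6'. After: A=2 B=3 C=0 D=0 ZF=0 PC=6
Step 5: PC=6 exec 'HALT'. After: A=2 B=3 C=0 D=0 ZF=0 PC=6 HALTED

Answer: 2 3 0 0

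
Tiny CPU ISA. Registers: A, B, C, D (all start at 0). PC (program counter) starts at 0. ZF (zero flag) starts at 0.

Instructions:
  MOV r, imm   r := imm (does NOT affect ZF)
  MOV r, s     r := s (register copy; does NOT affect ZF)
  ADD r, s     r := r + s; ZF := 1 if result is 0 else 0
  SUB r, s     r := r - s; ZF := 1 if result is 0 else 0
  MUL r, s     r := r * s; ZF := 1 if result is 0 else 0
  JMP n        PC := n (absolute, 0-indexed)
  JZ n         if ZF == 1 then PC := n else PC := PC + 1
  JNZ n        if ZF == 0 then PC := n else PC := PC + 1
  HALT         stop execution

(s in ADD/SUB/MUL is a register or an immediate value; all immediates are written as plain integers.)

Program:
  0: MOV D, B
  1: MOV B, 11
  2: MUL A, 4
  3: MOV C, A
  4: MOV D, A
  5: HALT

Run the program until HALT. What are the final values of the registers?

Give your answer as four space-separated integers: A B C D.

Answer: 0 11 0 0

Derivation:
Step 1: PC=0 exec 'MOV D, B'. After: A=0 B=0 C=0 D=0 ZF=0 PC=1
Step 2: PC=1 exec 'MOV B, 11'. After: A=0 B=11 C=0 D=0 ZF=0 PC=2
Step 3: PC=2 exec 'MUL A, 4'. After: A=0 B=11 C=0 D=0 ZF=1 PC=3
Step 4: PC=3 exec 'MOV C, A'. After: A=0 B=11 C=0 D=0 ZF=1 PC=4
Step 5: PC=4 exec 'MOV D, A'. After: A=0 B=11 C=0 D=0 ZF=1 PC=5
Step 6: PC=5 exec 'HALT'. After: A=0 B=11 C=0 D=0 ZF=1 PC=5 HALTED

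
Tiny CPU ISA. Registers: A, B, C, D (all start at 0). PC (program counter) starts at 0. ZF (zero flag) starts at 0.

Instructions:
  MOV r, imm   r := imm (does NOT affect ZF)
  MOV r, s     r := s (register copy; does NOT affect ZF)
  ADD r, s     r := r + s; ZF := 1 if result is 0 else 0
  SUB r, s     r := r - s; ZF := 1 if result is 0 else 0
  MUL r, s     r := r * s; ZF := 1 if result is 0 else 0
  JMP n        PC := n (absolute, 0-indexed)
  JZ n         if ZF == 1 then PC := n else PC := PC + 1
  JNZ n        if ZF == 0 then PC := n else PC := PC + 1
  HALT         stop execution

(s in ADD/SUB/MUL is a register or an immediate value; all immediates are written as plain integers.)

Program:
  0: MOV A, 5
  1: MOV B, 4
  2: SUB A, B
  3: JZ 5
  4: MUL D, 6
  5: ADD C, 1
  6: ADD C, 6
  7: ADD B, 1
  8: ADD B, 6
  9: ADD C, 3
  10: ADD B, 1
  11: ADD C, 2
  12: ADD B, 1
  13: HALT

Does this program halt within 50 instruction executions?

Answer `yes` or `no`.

Step 1: PC=0 exec 'MOV A, 5'. After: A=5 B=0 C=0 D=0 ZF=0 PC=1
Step 2: PC=1 exec 'MOV B, 4'. After: A=5 B=4 C=0 D=0 ZF=0 PC=2
Step 3: PC=2 exec 'SUB A, B'. After: A=1 B=4 C=0 D=0 ZF=0 PC=3
Step 4: PC=3 exec 'JZ 5'. After: A=1 B=4 C=0 D=0 ZF=0 PC=4
Step 5: PC=4 exec 'MUL D, 6'. After: A=1 B=4 C=0 D=0 ZF=1 PC=5
Step 6: PC=5 exec 'ADD C, 1'. After: A=1 B=4 C=1 D=0 ZF=0 PC=6
Step 7: PC=6 exec 'ADD C, 6'. After: A=1 B=4 C=7 D=0 ZF=0 PC=7
Step 8: PC=7 exec 'ADD B, 1'. After: A=1 B=5 C=7 D=0 ZF=0 PC=8
Step 9: PC=8 exec 'ADD B, 6'. After: A=1 B=11 C=7 D=0 ZF=0 PC=9
Step 10: PC=9 exec 'ADD C, 3'. After: A=1 B=11 C=10 D=0 ZF=0 PC=10
Step 11: PC=10 exec 'ADD B, 1'. After: A=1 B=12 C=10 D=0 ZF=0 PC=11
Step 12: PC=11 exec 'ADD C, 2'. After: A=1 B=12 C=12 D=0 ZF=0 PC=12
Step 13: PC=12 exec 'ADD B, 1'. After: A=1 B=13 C=12 D=0 ZF=0 PC=13
Step 14: PC=13 exec 'HALT'. After: A=1 B=13 C=12 D=0 ZF=0 PC=13 HALTED

Answer: yes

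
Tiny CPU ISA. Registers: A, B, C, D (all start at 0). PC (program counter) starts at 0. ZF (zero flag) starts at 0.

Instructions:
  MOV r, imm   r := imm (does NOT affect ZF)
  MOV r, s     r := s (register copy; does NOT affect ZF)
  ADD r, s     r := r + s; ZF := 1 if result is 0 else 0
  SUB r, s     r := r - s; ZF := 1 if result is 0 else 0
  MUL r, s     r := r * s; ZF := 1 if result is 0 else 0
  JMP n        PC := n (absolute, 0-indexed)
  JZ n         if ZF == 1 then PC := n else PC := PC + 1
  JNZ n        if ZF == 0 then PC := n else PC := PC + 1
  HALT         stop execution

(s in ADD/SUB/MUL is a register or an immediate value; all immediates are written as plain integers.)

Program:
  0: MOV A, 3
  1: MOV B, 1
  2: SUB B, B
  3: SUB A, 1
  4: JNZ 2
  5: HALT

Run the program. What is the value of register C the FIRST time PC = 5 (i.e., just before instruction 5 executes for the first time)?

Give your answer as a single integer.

Step 1: PC=0 exec 'MOV A, 3'. After: A=3 B=0 C=0 D=0 ZF=0 PC=1
Step 2: PC=1 exec 'MOV B, 1'. After: A=3 B=1 C=0 D=0 ZF=0 PC=2
Step 3: PC=2 exec 'SUB B, B'. After: A=3 B=0 C=0 D=0 ZF=1 PC=3
Step 4: PC=3 exec 'SUB A, 1'. After: A=2 B=0 C=0 D=0 ZF=0 PC=4
Step 5: PC=4 exec 'JNZ 2'. After: A=2 B=0 C=0 D=0 ZF=0 PC=2
Step 6: PC=2 exec 'SUB B, B'. After: A=2 B=0 C=0 D=0 ZF=1 PC=3
Step 7: PC=3 exec 'SUB A, 1'. After: A=1 B=0 C=0 D=0 ZF=0 PC=4
Step 8: PC=4 exec 'JNZ 2'. After: A=1 B=0 C=0 D=0 ZF=0 PC=2
Step 9: PC=2 exec 'SUB B, B'. After: A=1 B=0 C=0 D=0 ZF=1 PC=3
Step 10: PC=3 exec 'SUB A, 1'. After: A=0 B=0 C=0 D=0 ZF=1 PC=4
Step 11: PC=4 exec 'JNZ 2'. After: A=0 B=0 C=0 D=0 ZF=1 PC=5
First time PC=5: C=0

0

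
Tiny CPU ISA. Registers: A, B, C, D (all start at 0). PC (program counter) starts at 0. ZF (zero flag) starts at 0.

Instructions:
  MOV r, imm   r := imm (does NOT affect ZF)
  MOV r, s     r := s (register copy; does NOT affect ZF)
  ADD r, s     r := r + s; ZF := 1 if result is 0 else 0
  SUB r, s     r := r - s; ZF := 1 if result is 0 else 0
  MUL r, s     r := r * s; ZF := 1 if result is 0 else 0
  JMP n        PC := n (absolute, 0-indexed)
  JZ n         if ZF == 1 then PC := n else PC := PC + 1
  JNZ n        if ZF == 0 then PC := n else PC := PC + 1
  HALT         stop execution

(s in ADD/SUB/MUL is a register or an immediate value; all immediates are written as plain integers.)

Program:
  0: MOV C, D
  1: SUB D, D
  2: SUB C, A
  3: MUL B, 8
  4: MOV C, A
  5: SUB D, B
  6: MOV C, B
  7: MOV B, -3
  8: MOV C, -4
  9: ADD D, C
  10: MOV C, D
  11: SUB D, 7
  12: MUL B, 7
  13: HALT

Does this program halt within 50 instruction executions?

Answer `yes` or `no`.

Answer: yes

Derivation:
Step 1: PC=0 exec 'MOV C, D'. After: A=0 B=0 C=0 D=0 ZF=0 PC=1
Step 2: PC=1 exec 'SUB D, D'. After: A=0 B=0 C=0 D=0 ZF=1 PC=2
Step 3: PC=2 exec 'SUB C, A'. After: A=0 B=0 C=0 D=0 ZF=1 PC=3
Step 4: PC=3 exec 'MUL B, 8'. After: A=0 B=0 C=0 D=0 ZF=1 PC=4
Step 5: PC=4 exec 'MOV C, A'. After: A=0 B=0 C=0 D=0 ZF=1 PC=5
Step 6: PC=5 exec 'SUB D, B'. After: A=0 B=0 C=0 D=0 ZF=1 PC=6
Step 7: PC=6 exec 'MOV C, B'. After: A=0 B=0 C=0 D=0 ZF=1 PC=7
Step 8: PC=7 exec 'MOV B, -3'. After: A=0 B=-3 C=0 D=0 ZF=1 PC=8
Step 9: PC=8 exec 'MOV C, -4'. After: A=0 B=-3 C=-4 D=0 ZF=1 PC=9
Step 10: PC=9 exec 'ADD D, C'. After: A=0 B=-3 C=-4 D=-4 ZF=0 PC=10
Step 11: PC=10 exec 'MOV C, D'. After: A=0 B=-3 C=-4 D=-4 ZF=0 PC=11
Step 12: PC=11 exec 'SUB D, 7'. After: A=0 B=-3 C=-4 D=-11 ZF=0 PC=12
Step 13: PC=12 exec 'MUL B, 7'. After: A=0 B=-21 C=-4 D=-11 ZF=0 PC=13
Step 14: PC=13 exec 'HALT'. After: A=0 B=-21 C=-4 D=-11 ZF=0 PC=13 HALTED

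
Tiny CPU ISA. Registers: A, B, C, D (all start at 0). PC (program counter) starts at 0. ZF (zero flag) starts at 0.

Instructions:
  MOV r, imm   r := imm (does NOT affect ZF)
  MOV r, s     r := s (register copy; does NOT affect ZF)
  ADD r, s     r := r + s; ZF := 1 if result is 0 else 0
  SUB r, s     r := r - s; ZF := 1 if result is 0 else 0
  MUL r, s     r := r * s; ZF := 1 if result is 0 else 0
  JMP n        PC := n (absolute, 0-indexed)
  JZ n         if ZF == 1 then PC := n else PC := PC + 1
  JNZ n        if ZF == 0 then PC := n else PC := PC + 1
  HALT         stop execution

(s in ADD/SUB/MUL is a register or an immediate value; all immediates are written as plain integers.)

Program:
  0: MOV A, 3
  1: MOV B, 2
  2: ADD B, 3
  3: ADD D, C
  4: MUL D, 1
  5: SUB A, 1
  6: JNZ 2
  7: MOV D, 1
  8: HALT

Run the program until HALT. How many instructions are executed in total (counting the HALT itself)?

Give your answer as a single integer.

Answer: 19

Derivation:
Step 1: PC=0 exec 'MOV A, 3'. After: A=3 B=0 C=0 D=0 ZF=0 PC=1
Step 2: PC=1 exec 'MOV B, 2'. After: A=3 B=2 C=0 D=0 ZF=0 PC=2
Step 3: PC=2 exec 'ADD B, 3'. After: A=3 B=5 C=0 D=0 ZF=0 PC=3
Step 4: PC=3 exec 'ADD D, C'. After: A=3 B=5 C=0 D=0 ZF=1 PC=4
Step 5: PC=4 exec 'MUL D, 1'. After: A=3 B=5 C=0 D=0 ZF=1 PC=5
Step 6: PC=5 exec 'SUB A, 1'. After: A=2 B=5 C=0 D=0 ZF=0 PC=6
Step 7: PC=6 exec 'JNZ 2'. After: A=2 B=5 C=0 D=0 ZF=0 PC=2
Step 8: PC=2 exec 'ADD B, 3'. After: A=2 B=8 C=0 D=0 ZF=0 PC=3
Step 9: PC=3 exec 'ADD D, C'. After: A=2 B=8 C=0 D=0 ZF=1 PC=4
Step 10: PC=4 exec 'MUL D, 1'. After: A=2 B=8 C=0 D=0 ZF=1 PC=5
Step 11: PC=5 exec 'SUB A, 1'. After: A=1 B=8 C=0 D=0 ZF=0 PC=6
Step 12: PC=6 exec 'JNZ 2'. After: A=1 B=8 C=0 D=0 ZF=0 PC=2
Step 13: PC=2 exec 'ADD B, 3'. After: A=1 B=11 C=0 D=0 ZF=0 PC=3
Step 14: PC=3 exec 'ADD D, C'. After: A=1 B=11 C=0 D=0 ZF=1 PC=4
Step 15: PC=4 exec 'MUL D, 1'. After: A=1 B=11 C=0 D=0 ZF=1 PC=5
Step 16: PC=5 exec 'SUB A, 1'. After: A=0 B=11 C=0 D=0 ZF=1 PC=6
Step 17: PC=6 exec 'JNZ 2'. After: A=0 B=11 C=0 D=0 ZF=1 PC=7
Step 18: PC=7 exec 'MOV D, 1'. After: A=0 B=11 C=0 D=1 ZF=1 PC=8
Step 19: PC=8 exec 'HALT'. After: A=0 B=11 C=0 D=1 ZF=1 PC=8 HALTED
Total instructions executed: 19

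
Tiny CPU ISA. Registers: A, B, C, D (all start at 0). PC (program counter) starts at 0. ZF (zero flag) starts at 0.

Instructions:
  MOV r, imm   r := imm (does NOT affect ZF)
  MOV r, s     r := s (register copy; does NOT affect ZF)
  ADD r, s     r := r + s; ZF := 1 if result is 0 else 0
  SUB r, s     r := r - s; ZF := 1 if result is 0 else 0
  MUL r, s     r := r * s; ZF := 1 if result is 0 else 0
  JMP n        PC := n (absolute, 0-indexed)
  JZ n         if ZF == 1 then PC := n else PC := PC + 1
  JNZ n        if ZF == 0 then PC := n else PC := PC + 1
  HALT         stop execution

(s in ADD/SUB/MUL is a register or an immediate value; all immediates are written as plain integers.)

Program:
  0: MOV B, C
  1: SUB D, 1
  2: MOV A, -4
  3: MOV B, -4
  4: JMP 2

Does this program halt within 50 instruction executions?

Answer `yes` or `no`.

Step 1: PC=0 exec 'MOV B, C'. After: A=0 B=0 C=0 D=0 ZF=0 PC=1
Step 2: PC=1 exec 'SUB D, 1'. After: A=0 B=0 C=0 D=-1 ZF=0 PC=2
Step 3: PC=2 exec 'MOV A, -4'. After: A=-4 B=0 C=0 D=-1 ZF=0 PC=3
Step 4: PC=3 exec 'MOV B, -4'. After: A=-4 B=-4 C=0 D=-1 ZF=0 PC=4
Step 5: PC=4 exec 'JMP 2'. After: A=-4 B=-4 C=0 D=-1 ZF=0 PC=2
Step 6: PC=2 exec 'MOV A, -4'. After: A=-4 B=-4 C=0 D=-1 ZF=0 PC=3
Step 7: PC=3 exec 'MOV B, -4'. After: A=-4 B=-4 C=0 D=-1 ZF=0 PC=4
State after step 7 equals state after step 4: the program is in a cycle of length 3 and will never halt.

Answer: no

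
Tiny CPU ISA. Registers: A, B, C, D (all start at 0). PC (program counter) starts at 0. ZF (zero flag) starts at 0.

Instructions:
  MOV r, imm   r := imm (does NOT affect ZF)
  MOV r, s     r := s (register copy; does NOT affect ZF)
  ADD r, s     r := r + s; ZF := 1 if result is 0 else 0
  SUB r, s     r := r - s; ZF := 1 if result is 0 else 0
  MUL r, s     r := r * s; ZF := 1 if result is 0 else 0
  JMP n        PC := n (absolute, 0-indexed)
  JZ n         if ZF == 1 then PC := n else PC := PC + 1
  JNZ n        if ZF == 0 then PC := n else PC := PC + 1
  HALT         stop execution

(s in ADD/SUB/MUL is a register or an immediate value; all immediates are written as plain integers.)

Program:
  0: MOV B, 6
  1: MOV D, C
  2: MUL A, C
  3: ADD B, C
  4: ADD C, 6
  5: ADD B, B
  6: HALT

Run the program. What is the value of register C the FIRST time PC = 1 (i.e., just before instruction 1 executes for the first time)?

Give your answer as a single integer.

Step 1: PC=0 exec 'MOV B, 6'. After: A=0 B=6 C=0 D=0 ZF=0 PC=1
First time PC=1: C=0

0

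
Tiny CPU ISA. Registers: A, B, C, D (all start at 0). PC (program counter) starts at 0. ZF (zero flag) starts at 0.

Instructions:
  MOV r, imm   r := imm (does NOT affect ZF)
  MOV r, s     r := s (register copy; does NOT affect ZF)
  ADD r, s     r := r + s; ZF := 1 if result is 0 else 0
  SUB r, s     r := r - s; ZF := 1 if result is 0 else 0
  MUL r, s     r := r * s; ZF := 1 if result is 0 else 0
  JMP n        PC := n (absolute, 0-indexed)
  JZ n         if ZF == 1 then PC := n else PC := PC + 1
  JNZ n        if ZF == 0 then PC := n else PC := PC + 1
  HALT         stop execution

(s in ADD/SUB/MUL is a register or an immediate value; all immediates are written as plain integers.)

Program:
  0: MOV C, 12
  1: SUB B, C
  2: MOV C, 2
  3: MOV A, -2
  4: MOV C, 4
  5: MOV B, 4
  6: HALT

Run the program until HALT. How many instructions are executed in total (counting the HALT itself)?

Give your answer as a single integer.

Answer: 7

Derivation:
Step 1: PC=0 exec 'MOV C, 12'. After: A=0 B=0 C=12 D=0 ZF=0 PC=1
Step 2: PC=1 exec 'SUB B, C'. After: A=0 B=-12 C=12 D=0 ZF=0 PC=2
Step 3: PC=2 exec 'MOV C, 2'. After: A=0 B=-12 C=2 D=0 ZF=0 PC=3
Step 4: PC=3 exec 'MOV A, -2'. After: A=-2 B=-12 C=2 D=0 ZF=0 PC=4
Step 5: PC=4 exec 'MOV C, 4'. After: A=-2 B=-12 C=4 D=0 ZF=0 PC=5
Step 6: PC=5 exec 'MOV B, 4'. After: A=-2 B=4 C=4 D=0 ZF=0 PC=6
Step 7: PC=6 exec 'HALT'. After: A=-2 B=4 C=4 D=0 ZF=0 PC=6 HALTED
Total instructions executed: 7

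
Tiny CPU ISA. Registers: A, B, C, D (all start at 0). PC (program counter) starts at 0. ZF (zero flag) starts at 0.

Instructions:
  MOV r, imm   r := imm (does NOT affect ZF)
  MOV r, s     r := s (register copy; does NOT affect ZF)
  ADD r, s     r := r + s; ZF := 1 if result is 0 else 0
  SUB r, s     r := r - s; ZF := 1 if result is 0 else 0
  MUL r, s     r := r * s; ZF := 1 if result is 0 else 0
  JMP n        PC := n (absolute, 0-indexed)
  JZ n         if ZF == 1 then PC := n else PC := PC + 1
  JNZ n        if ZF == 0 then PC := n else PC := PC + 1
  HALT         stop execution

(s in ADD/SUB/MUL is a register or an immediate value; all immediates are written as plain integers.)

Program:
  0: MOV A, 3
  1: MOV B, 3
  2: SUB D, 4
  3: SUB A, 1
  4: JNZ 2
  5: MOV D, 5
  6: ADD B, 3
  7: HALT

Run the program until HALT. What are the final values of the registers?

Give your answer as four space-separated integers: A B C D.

Step 1: PC=0 exec 'MOV A, 3'. After: A=3 B=0 C=0 D=0 ZF=0 PC=1
Step 2: PC=1 exec 'MOV B, 3'. After: A=3 B=3 C=0 D=0 ZF=0 PC=2
Step 3: PC=2 exec 'SUB D, 4'. After: A=3 B=3 C=0 D=-4 ZF=0 PC=3
Step 4: PC=3 exec 'SUB A, 1'. After: A=2 B=3 C=0 D=-4 ZF=0 PC=4
Step 5: PC=4 exec 'JNZ 2'. After: A=2 B=3 C=0 D=-4 ZF=0 PC=2
Step 6: PC=2 exec 'SUB D, 4'. After: A=2 B=3 C=0 D=-8 ZF=0 PC=3
Step 7: PC=3 exec 'SUB A, 1'. After: A=1 B=3 C=0 D=-8 ZF=0 PC=4
Step 8: PC=4 exec 'JNZ 2'. After: A=1 B=3 C=0 D=-8 ZF=0 PC=2
Step 9: PC=2 exec 'SUB D, 4'. After: A=1 B=3 C=0 D=-12 ZF=0 PC=3
Step 10: PC=3 exec 'SUB A, 1'. After: A=0 B=3 C=0 D=-12 ZF=1 PC=4
Step 11: PC=4 exec 'JNZ 2'. After: A=0 B=3 C=0 D=-12 ZF=1 PC=5
Step 12: PC=5 exec 'MOV D, 5'. After: A=0 B=3 C=0 D=5 ZF=1 PC=6
Step 13: PC=6 exec 'ADD B, 3'. After: A=0 B=6 C=0 D=5 ZF=0 PC=7
Step 14: PC=7 exec 'HALT'. After: A=0 B=6 C=0 D=5 ZF=0 PC=7 HALTED

Answer: 0 6 0 5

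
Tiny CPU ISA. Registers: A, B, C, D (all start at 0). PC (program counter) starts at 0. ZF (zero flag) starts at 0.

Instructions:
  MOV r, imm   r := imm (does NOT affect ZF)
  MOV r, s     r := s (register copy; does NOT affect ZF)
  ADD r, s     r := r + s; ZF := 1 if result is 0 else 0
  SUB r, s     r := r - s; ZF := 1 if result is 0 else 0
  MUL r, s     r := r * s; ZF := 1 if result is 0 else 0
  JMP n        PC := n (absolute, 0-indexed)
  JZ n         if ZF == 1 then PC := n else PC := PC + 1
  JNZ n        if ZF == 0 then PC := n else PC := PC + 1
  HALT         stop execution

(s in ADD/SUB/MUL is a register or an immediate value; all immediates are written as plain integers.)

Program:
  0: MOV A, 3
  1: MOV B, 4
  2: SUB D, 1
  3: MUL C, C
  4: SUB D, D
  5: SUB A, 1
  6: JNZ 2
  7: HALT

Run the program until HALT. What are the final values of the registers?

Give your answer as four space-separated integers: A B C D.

Step 1: PC=0 exec 'MOV A, 3'. After: A=3 B=0 C=0 D=0 ZF=0 PC=1
Step 2: PC=1 exec 'MOV B, 4'. After: A=3 B=4 C=0 D=0 ZF=0 PC=2
Step 3: PC=2 exec 'SUB D, 1'. After: A=3 B=4 C=0 D=-1 ZF=0 PC=3
Step 4: PC=3 exec 'MUL C, C'. After: A=3 B=4 C=0 D=-1 ZF=1 PC=4
Step 5: PC=4 exec 'SUB D, D'. After: A=3 B=4 C=0 D=0 ZF=1 PC=5
Step 6: PC=5 exec 'SUB A, 1'. After: A=2 B=4 C=0 D=0 ZF=0 PC=6
Step 7: PC=6 exec 'JNZ 2'. After: A=2 B=4 C=0 D=0 ZF=0 PC=2
Step 8: PC=2 exec 'SUB D, 1'. After: A=2 B=4 C=0 D=-1 ZF=0 PC=3
Step 9: PC=3 exec 'MUL C, C'. After: A=2 B=4 C=0 D=-1 ZF=1 PC=4
Step 10: PC=4 exec 'SUB D, D'. After: A=2 B=4 C=0 D=0 ZF=1 PC=5
Step 11: PC=5 exec 'SUB A, 1'. After: A=1 B=4 C=0 D=0 ZF=0 PC=6
Step 12: PC=6 exec 'JNZ 2'. After: A=1 B=4 C=0 D=0 ZF=0 PC=2
Step 13: PC=2 exec 'SUB D, 1'. After: A=1 B=4 C=0 D=-1 ZF=0 PC=3
Step 14: PC=3 exec 'MUL C, C'. After: A=1 B=4 C=0 D=-1 ZF=1 PC=4
Step 15: PC=4 exec 'SUB D, D'. After: A=1 B=4 C=0 D=0 ZF=1 PC=5
Step 16: PC=5 exec 'SUB A, 1'. After: A=0 B=4 C=0 D=0 ZF=1 PC=6
Step 17: PC=6 exec 'JNZ 2'. After: A=0 B=4 C=0 D=0 ZF=1 PC=7
Step 18: PC=7 exec 'HALT'. After: A=0 B=4 C=0 D=0 ZF=1 PC=7 HALTED

Answer: 0 4 0 0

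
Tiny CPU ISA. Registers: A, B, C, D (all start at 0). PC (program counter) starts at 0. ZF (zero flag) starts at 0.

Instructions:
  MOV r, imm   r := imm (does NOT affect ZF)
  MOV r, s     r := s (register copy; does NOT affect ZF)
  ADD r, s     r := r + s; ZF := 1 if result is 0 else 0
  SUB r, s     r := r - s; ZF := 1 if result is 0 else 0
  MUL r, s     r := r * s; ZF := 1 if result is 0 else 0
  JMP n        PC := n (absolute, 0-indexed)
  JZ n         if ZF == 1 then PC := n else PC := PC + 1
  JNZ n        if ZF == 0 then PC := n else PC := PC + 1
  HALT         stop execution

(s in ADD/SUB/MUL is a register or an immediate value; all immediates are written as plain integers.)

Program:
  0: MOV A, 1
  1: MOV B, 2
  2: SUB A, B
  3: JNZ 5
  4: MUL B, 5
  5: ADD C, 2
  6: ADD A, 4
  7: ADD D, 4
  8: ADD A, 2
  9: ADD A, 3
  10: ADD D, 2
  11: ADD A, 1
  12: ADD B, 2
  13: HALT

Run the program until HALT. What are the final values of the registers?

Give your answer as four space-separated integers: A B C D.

Step 1: PC=0 exec 'MOV A, 1'. After: A=1 B=0 C=0 D=0 ZF=0 PC=1
Step 2: PC=1 exec 'MOV B, 2'. After: A=1 B=2 C=0 D=0 ZF=0 PC=2
Step 3: PC=2 exec 'SUB A, B'. After: A=-1 B=2 C=0 D=0 ZF=0 PC=3
Step 4: PC=3 exec 'JNZ 5'. After: A=-1 B=2 C=0 D=0 ZF=0 PC=5
Step 5: PC=5 exec 'ADD C, 2'. After: A=-1 B=2 C=2 D=0 ZF=0 PC=6
Step 6: PC=6 exec 'ADD A, 4'. After: A=3 B=2 C=2 D=0 ZF=0 PC=7
Step 7: PC=7 exec 'ADD D, 4'. After: A=3 B=2 C=2 D=4 ZF=0 PC=8
Step 8: PC=8 exec 'ADD A, 2'. After: A=5 B=2 C=2 D=4 ZF=0 PC=9
Step 9: PC=9 exec 'ADD A, 3'. After: A=8 B=2 C=2 D=4 ZF=0 PC=10
Step 10: PC=10 exec 'ADD D, 2'. After: A=8 B=2 C=2 D=6 ZF=0 PC=11
Step 11: PC=11 exec 'ADD A, 1'. After: A=9 B=2 C=2 D=6 ZF=0 PC=12
Step 12: PC=12 exec 'ADD B, 2'. After: A=9 B=4 C=2 D=6 ZF=0 PC=13
Step 13: PC=13 exec 'HALT'. After: A=9 B=4 C=2 D=6 ZF=0 PC=13 HALTED

Answer: 9 4 2 6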